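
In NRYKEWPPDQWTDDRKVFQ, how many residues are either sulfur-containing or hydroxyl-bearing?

Sulfur-containing: C, M. Hydroxyl-bearing: S, T, Y.
Sulfur-containing residues here: none (0).
Hydroxyl-bearing residues here: Y3, T12 (2).
The two groups share no amino acid, so total = 0 + 2 = 2.

2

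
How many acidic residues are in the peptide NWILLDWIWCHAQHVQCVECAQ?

2

Only D (aspartate) and E (glutamate) carry a side-chain carboxylic acid.
Matching residues: D6, E19.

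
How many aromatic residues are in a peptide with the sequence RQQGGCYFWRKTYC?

Phenylalanine (F), tryptophan (W), and tyrosine (Y) have aromatic ring side chains.
Matching residues: Y7, F8, W9, Y13.

4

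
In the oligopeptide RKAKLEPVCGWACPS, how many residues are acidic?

1

The acidic residues are Asp (D) and Glu (E), whose side chains end in a carboxylate group.
Matching residues: E6.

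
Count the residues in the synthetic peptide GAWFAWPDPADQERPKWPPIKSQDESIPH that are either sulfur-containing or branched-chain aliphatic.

2

Sulfur-containing: C, M. Branched-chain aliphatic: I, L, V.
Sulfur-containing residues here: none (0).
Branched-chain aliphatic residues here: I20, I27 (2).
The two groups share no amino acid, so total = 0 + 2 = 2.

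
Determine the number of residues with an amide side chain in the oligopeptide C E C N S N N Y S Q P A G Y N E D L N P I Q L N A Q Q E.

The amide-side-chain residues are Asn (N) and Gln (Q).
Matching residues: N4, N6, N7, Q10, N15, N19, Q22, N24, Q26, Q27.

10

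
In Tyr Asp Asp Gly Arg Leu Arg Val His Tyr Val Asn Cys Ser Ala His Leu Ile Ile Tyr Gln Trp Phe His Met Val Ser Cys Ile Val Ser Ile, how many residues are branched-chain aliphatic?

The BCAAs are Val, Leu, and Ile — aliphatic side chains with a branch point.
Matching residues: Leu6, Val8, Val11, Leu17, Ile18, Ile19, Val26, Ile29, Val30, Ile32.

10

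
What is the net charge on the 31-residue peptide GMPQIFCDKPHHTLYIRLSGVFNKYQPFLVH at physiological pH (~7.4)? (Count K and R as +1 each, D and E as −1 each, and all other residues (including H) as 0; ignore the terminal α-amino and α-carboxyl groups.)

Positive (K, R): K9, R17, K24 → +3.
Negative (D, E): D8 → −1.
Net charge = (+3) + (−1) = +2.

+2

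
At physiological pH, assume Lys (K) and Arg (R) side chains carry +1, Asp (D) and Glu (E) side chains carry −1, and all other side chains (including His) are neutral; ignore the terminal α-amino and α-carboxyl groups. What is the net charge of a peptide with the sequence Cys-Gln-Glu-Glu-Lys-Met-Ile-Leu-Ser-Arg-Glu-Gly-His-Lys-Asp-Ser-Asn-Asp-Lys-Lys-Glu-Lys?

0

Positive (K, R): Lys5, Arg10, Lys14, Lys19, Lys20, Lys22 → +6.
Negative (D, E): Glu3, Glu4, Glu11, Asp15, Asp18, Glu21 → −6.
Net charge = (+6) + (−6) = 0.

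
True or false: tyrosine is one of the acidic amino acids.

The acidic residues are Asp (D) and Glu (E), whose side chains end in a carboxylate group.
Tyrosine is not in this group.

False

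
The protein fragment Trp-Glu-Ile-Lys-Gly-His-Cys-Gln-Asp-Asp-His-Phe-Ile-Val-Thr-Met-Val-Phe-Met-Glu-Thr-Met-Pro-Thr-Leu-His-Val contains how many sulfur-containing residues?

Only Cys (C) and Met (M) have a sulfur atom in the side chain.
Matching residues: Cys7, Met16, Met19, Met22.

4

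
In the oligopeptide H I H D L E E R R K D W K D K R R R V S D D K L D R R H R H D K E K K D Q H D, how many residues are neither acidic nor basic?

Acidic: D, E. Basic: K, R, H. All other residues are neither.
Matching residues: I2, L5, W12, V19, S20, L24, Q37.

7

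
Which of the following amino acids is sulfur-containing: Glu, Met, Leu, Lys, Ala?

Met

The sulfur-bearing residues are cysteine (–SH) and methionine (–S–CH₃).
Of the listed options, only Met belongs to this group.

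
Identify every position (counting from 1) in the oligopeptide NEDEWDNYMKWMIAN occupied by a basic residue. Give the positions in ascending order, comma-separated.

10

K, R, and H are the three residues with basic side chains (ε-amine, guanidinium, and imidazole respectively).
Matching residues: K10.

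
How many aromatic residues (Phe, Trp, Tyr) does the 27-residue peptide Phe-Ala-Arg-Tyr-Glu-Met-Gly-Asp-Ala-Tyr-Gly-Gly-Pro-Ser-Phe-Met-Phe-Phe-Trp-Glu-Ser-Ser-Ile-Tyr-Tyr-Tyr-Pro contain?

10

Matching residues: Phe1, Tyr4, Tyr10, Phe15, Phe17, Phe18, Trp19, Tyr24, Tyr25, Tyr26.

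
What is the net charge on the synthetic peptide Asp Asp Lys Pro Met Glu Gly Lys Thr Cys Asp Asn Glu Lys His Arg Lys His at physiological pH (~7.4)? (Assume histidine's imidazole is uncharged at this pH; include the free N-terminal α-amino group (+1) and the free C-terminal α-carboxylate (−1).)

0

At pH ~7.4 the Lys and Arg side chains are protonated (+1), the Asp and Glu side chains are deprotonated (−1), and with His taken as neutral all other side chains carry no charge.
Positive (K, R): Lys3, Lys8, Lys14, Arg16, Lys17 → +5.
Negative (D, E): Asp1, Asp2, Glu6, Asp11, Glu13 → −5.
The N-terminus (+1) and C-terminus (−1) cancel.
Net charge = (+5) + (−5) = 0.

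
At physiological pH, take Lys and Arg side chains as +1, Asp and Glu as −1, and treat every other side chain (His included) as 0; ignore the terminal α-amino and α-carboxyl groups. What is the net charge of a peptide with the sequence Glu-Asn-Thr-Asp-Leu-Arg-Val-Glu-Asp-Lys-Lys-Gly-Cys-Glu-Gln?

Positive (K, R): Arg6, Lys10, Lys11 → +3.
Negative (D, E): Glu1, Asp4, Glu8, Asp9, Glu14 → −5.
Net charge = (+3) + (−5) = −2.

-2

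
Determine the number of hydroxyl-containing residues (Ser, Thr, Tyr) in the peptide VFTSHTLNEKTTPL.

Matching residues: T3, S4, T6, T11, T12.

5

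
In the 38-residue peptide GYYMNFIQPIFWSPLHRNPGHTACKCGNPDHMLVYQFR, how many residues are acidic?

Aspartate (D) and glutamate (E) have carboxylic-acid side chains and are the acidic amino acids.
Matching residues: D30.

1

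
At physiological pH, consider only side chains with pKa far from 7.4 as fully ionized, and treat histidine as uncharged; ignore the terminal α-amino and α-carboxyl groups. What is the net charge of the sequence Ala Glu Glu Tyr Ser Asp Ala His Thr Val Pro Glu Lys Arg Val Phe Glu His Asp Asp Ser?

The side chains ionized at physiological pH are Lys/Arg (+1) and Asp/Glu (−1); with His treated as neutral, nothing else contributes.
Positive (K, R): Lys13, Arg14 → +2.
Negative (D, E): Glu2, Glu3, Asp6, Glu12, Glu17, Asp19, Asp20 → −7.
Net charge = (+2) + (−7) = −5.

-5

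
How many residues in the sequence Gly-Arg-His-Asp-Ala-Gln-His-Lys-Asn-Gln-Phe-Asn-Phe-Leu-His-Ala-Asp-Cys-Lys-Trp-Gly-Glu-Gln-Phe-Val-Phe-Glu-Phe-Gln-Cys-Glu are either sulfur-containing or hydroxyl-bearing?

2

Sulfur-containing: C, M. Hydroxyl-bearing: S, T, Y.
Sulfur-containing residues here: Cys18, Cys30 (2).
Hydroxyl-bearing residues here: none (0).
The two groups share no amino acid, so total = 2 + 0 = 2.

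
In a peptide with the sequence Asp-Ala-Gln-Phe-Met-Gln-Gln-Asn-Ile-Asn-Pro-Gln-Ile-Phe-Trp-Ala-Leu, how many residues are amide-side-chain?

6

Asparagine (N) and glutamine (Q) have uncharged amide side chains.
Matching residues: Gln3, Gln6, Gln7, Asn8, Asn10, Gln12.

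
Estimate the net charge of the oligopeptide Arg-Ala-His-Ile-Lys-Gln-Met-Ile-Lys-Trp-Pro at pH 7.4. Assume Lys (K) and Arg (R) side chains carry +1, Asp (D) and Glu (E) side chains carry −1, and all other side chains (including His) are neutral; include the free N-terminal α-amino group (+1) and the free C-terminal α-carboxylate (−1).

+3

Positive (K, R): Arg1, Lys5, Lys9 → +3.
Negative (D, E): none → −0.
The N-terminus (+1) and C-terminus (−1) cancel.
Net charge = (+3) + (−0) = +3.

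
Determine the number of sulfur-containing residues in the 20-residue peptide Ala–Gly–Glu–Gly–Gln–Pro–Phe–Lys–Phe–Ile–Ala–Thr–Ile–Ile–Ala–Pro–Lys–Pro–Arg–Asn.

0

Cysteine (C, thiol) and methionine (M, thioether) are the two sulfur-containing amino acids.
None of the 20 residues belong to this group.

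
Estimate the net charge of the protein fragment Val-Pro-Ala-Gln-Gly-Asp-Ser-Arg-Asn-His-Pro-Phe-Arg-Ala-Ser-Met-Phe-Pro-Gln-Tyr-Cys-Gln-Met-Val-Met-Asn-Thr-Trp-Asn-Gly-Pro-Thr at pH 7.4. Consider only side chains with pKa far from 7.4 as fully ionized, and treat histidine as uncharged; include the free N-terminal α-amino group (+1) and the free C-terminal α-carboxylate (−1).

+1

The side chains ionized at physiological pH are Lys/Arg (+1) and Asp/Glu (−1); with His treated as neutral, nothing else contributes.
Positive (K, R): Arg8, Arg13 → +2.
Negative (D, E): Asp6 → −1.
The N-terminus (+1) and C-terminus (−1) cancel.
Net charge = (+2) + (−1) = +1.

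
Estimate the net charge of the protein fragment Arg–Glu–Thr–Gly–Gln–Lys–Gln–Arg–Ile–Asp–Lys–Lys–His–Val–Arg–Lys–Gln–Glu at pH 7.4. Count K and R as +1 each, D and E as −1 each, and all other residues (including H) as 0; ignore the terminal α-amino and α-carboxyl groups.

Positive (K, R): Arg1, Lys6, Arg8, Lys11, Lys12, Arg15, Lys16 → +7.
Negative (D, E): Glu2, Asp10, Glu18 → −3.
Net charge = (+7) + (−3) = +4.

+4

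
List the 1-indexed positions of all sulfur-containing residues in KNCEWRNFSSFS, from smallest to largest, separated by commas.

Only Cys (C) and Met (M) have a sulfur atom in the side chain.
Matching residues: C3.

3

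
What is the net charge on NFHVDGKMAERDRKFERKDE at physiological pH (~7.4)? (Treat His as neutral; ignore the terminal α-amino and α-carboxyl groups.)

0

Near pH 7.4, K and R contribute +1 each, D and E contribute −1 each, and every other side chain (His included, as stated) is uncharged.
Positive (K, R): K7, R11, R13, K14, R17, K18 → +6.
Negative (D, E): D5, E10, D12, E16, D19, E20 → −6.
Net charge = (+6) + (−6) = 0.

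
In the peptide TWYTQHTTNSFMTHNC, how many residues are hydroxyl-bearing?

The –OH-bearing residues are Ser, Thr (aliphatic alcohols), and Tyr (phenol).
Matching residues: T1, Y3, T4, T7, T8, S10, T13.

7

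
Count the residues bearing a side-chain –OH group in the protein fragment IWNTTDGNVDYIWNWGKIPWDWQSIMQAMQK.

Serine (S), threonine (T), and tyrosine (Y) each carry a hydroxyl group on the side chain.
Matching residues: T4, T5, Y11, S24.

4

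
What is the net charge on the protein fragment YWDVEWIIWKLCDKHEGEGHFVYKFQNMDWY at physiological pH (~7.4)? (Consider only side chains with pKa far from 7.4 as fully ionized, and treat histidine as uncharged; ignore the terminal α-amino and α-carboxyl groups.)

Near pH 7.4, K and R contribute +1 each, D and E contribute −1 each, and every other side chain (His included, as stated) is uncharged.
Positive (K, R): K10, K14, K24 → +3.
Negative (D, E): D3, E5, D13, E16, E18, D29 → −6.
Net charge = (+3) + (−6) = −3.

-3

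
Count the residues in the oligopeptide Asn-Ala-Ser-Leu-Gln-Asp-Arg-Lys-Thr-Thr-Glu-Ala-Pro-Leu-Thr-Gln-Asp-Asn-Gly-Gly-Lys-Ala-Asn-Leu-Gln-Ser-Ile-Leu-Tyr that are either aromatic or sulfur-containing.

Aromatic: F, W, Y. Sulfur-containing: C, M.
Aromatic residues here: Tyr29 (1).
Sulfur-containing residues here: none (0).
The two groups share no amino acid, so total = 1 + 0 = 1.

1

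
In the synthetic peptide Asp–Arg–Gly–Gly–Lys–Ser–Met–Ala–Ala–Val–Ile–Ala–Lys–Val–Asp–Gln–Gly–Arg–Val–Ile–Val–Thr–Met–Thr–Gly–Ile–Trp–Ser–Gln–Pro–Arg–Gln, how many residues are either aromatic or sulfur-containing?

3

Aromatic: F, W, Y. Sulfur-containing: C, M.
Aromatic residues here: Trp27 (1).
Sulfur-containing residues here: Met7, Met23 (2).
The two groups share no amino acid, so total = 1 + 2 = 3.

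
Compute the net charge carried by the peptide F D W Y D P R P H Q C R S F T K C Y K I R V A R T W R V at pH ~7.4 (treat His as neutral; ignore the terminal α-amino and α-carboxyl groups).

+5

At pH ~7.4 the Lys and Arg side chains are protonated (+1), the Asp and Glu side chains are deprotonated (−1), and with His taken as neutral all other side chains carry no charge.
Positive (K, R): R7, R12, K16, K19, R21, R24, R27 → +7.
Negative (D, E): D2, D5 → −2.
Net charge = (+7) + (−2) = +5.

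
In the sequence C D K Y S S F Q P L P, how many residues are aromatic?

2

F, W, and Y each carry an aromatic ring on the side chain.
Matching residues: Y4, F7.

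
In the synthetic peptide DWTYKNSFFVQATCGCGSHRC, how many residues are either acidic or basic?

4

Acidic: D, E. Basic: H, K, R.
Acidic residues here: D1 (1).
Basic residues here: K5, H19, R20 (3).
The two groups share no amino acid, so total = 1 + 3 = 4.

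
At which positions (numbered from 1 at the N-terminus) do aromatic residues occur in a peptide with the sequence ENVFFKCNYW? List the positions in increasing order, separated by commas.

4, 5, 9, 10

F, W, and Y each carry an aromatic ring on the side chain.
Matching residues: F4, F5, Y9, W10.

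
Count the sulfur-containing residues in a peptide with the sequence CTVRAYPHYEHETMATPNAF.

Only Cys (C) and Met (M) have a sulfur atom in the side chain.
Matching residues: C1, M14.

2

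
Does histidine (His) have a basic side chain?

The basic amino acids are Lys (K), Arg (R), and His (H).
Histidine is in this group.

Yes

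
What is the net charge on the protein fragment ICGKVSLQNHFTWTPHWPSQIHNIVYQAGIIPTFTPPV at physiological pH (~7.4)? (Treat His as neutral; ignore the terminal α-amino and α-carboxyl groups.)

At pH ~7.4 the Lys and Arg side chains are protonated (+1), the Asp and Glu side chains are deprotonated (−1), and with His taken as neutral all other side chains carry no charge.
Positive (K, R): K4 → +1.
Negative (D, E): none → −0.
Net charge = (+1) + (−0) = +1.

+1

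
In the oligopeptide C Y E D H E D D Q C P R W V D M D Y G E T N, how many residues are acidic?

8

The acidic residues are Asp (D) and Glu (E), whose side chains end in a carboxylate group.
Matching residues: E3, D4, E6, D7, D8, D15, D17, E20.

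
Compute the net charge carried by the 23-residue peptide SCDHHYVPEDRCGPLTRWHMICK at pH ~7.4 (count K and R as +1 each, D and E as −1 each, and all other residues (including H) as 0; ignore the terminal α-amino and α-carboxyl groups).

0

Positive (K, R): R11, R17, K23 → +3.
Negative (D, E): D3, E9, D10 → −3.
Net charge = (+3) + (−3) = 0.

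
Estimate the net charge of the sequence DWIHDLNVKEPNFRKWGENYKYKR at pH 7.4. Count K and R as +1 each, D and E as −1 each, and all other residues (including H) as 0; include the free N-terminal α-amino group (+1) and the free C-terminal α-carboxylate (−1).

+2

Positive (K, R): K9, R14, K15, K21, K23, R24 → +6.
Negative (D, E): D1, D5, E10, E18 → −4.
The N-terminus (+1) and C-terminus (−1) cancel.
Net charge = (+6) + (−4) = +2.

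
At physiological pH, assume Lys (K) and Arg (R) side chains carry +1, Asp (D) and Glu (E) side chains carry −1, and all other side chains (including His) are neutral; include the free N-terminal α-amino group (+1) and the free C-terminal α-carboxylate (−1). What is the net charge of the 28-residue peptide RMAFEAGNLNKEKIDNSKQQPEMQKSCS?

+1

Positive (K, R): R1, K11, K13, K18, K25 → +5.
Negative (D, E): E5, E12, D15, E22 → −4.
The N-terminus (+1) and C-terminus (−1) cancel.
Net charge = (+5) + (−4) = +1.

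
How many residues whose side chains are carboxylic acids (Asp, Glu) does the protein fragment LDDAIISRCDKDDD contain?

Matching residues: D2, D3, D10, D12, D13, D14.

6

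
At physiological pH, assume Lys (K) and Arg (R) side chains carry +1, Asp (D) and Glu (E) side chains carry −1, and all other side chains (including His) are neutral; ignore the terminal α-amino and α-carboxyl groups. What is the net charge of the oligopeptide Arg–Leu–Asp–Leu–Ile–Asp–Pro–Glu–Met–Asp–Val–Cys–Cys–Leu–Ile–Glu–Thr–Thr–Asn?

Positive (K, R): Arg1 → +1.
Negative (D, E): Asp3, Asp6, Glu8, Asp10, Glu16 → −5.
Net charge = (+1) + (−5) = −4.

-4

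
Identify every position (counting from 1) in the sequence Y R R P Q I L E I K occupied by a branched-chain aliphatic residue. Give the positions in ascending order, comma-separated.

6, 7, 9

Valine (V), leucine (L), and isoleucine (I) are the branched-chain amino acids.
Matching residues: I6, L7, I9.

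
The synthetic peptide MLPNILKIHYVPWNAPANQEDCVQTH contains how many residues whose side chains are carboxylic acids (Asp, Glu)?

2

Matching residues: E20, D21.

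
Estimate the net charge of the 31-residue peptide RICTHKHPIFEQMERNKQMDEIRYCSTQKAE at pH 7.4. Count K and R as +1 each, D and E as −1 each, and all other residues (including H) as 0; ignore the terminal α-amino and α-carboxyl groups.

+1

Positive (K, R): R1, K6, R15, K17, R23, K29 → +6.
Negative (D, E): E11, E14, D20, E21, E31 → −5.
Net charge = (+6) + (−5) = +1.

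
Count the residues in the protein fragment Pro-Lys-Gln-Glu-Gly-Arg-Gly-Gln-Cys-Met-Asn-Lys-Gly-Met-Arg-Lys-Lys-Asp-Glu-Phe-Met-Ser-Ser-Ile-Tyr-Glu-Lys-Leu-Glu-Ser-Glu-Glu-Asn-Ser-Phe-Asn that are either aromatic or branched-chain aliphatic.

5

Aromatic: F, W, Y. Branched-chain aliphatic: I, L, V.
Aromatic residues here: Phe20, Tyr25, Phe35 (3).
Branched-chain aliphatic residues here: Ile24, Leu28 (2).
The two groups share no amino acid, so total = 3 + 2 = 5.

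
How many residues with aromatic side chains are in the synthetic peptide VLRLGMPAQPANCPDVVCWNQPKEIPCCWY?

The aromatic amino acids are Phe (F, benzyl), Trp (W, indole), and Tyr (Y, phenol).
Matching residues: W19, W29, Y30.

3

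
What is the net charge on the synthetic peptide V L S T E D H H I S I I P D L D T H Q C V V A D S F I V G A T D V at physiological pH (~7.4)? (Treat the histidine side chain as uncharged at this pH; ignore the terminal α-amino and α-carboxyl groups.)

-6

At pH ~7.4 the Lys and Arg side chains are protonated (+1), the Asp and Glu side chains are deprotonated (−1), and with His taken as neutral all other side chains carry no charge.
Positive (K, R): none → +0.
Negative (D, E): E5, D6, D14, D16, D24, D32 → −6.
Net charge = (+0) + (−6) = −6.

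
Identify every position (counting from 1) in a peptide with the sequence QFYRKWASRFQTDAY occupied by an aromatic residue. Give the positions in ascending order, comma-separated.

The aromatic amino acids are Phe (F, benzyl), Trp (W, indole), and Tyr (Y, phenol).
Matching residues: F2, Y3, W6, F10, Y15.

2, 3, 6, 10, 15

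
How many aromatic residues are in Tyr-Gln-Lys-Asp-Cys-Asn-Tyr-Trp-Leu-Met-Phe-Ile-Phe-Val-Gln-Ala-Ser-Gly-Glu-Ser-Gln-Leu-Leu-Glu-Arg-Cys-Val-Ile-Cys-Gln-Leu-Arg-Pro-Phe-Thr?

Phenylalanine (F), tryptophan (W), and tyrosine (Y) have aromatic ring side chains.
Matching residues: Tyr1, Tyr7, Trp8, Phe11, Phe13, Phe34.

6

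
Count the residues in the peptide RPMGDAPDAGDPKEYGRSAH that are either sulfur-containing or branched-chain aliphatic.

1

Sulfur-containing: C, M. Branched-chain aliphatic: I, L, V.
Sulfur-containing residues here: M3 (1).
Branched-chain aliphatic residues here: none (0).
The two groups share no amino acid, so total = 1 + 0 = 1.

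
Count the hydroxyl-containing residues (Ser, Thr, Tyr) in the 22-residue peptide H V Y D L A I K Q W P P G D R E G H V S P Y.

Matching residues: Y3, S20, Y22.

3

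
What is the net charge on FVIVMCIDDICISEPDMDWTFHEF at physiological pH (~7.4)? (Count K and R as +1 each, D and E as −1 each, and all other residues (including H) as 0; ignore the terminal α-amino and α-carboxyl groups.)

-6

Positive (K, R): none → +0.
Negative (D, E): D8, D9, E14, D16, D18, E23 → −6.
Net charge = (+0) + (−6) = −6.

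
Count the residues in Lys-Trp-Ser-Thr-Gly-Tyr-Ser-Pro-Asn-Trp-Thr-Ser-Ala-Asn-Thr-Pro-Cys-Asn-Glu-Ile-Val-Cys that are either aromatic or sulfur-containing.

5

Aromatic: F, W, Y. Sulfur-containing: C, M.
Aromatic residues here: Trp2, Tyr6, Trp10 (3).
Sulfur-containing residues here: Cys17, Cys22 (2).
The two groups share no amino acid, so total = 3 + 2 = 5.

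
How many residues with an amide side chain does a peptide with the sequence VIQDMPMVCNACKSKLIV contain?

2

Only N (asparagine) and Q (glutamine) carry a side-chain carboxamide.
Matching residues: Q3, N10.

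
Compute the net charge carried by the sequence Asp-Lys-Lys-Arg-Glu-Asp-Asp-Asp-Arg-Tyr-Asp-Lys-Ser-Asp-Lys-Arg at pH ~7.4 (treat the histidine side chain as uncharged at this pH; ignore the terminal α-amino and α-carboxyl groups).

0

At pH ~7.4 the Lys and Arg side chains are protonated (+1), the Asp and Glu side chains are deprotonated (−1), and with His taken as neutral all other side chains carry no charge.
Positive (K, R): Lys2, Lys3, Arg4, Arg9, Lys12, Lys15, Arg16 → +7.
Negative (D, E): Asp1, Glu5, Asp6, Asp7, Asp8, Asp11, Asp14 → −7.
Net charge = (+7) + (−7) = 0.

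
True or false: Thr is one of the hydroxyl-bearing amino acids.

True

The –OH-bearing residues are Ser, Thr (aliphatic alcohols), and Tyr (phenol).
Threonine is in this group.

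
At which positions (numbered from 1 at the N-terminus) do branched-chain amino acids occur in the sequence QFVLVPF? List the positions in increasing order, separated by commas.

The BCAAs are Val, Leu, and Ile — aliphatic side chains with a branch point.
Matching residues: V3, L4, V5.

3, 4, 5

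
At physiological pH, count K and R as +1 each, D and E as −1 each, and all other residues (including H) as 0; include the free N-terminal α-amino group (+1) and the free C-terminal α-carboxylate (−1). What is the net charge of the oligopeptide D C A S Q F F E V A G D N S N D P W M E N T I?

-5

Positive (K, R): none → +0.
Negative (D, E): D1, E8, D12, D16, E20 → −5.
The N-terminus (+1) and C-terminus (−1) cancel.
Net charge = (+0) + (−5) = −5.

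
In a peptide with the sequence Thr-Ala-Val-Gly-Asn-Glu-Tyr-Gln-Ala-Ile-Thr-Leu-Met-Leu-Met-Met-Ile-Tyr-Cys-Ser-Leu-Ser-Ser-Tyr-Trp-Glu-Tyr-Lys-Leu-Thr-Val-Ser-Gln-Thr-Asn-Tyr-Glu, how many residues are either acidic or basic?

Acidic: D, E. Basic: H, K, R.
Acidic residues here: Glu6, Glu26, Glu37 (3).
Basic residues here: Lys28 (1).
The two groups share no amino acid, so total = 3 + 1 = 4.

4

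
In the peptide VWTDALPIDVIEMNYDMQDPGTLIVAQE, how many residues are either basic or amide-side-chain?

3

Basic: H, K, R. Amide-side-chain: N, Q.
Basic residues here: none (0).
Amide-side-chain residues here: N14, Q18, Q27 (3).
The two groups share no amino acid, so total = 0 + 3 = 3.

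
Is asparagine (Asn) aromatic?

No

Phenylalanine (F), tryptophan (W), and tyrosine (Y) have aromatic ring side chains.
Asparagine is not in this group.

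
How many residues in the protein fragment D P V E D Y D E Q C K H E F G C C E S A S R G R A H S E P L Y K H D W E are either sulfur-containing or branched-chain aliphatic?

Sulfur-containing: C, M. Branched-chain aliphatic: I, L, V.
Sulfur-containing residues here: C10, C16, C17 (3).
Branched-chain aliphatic residues here: V3, L30 (2).
The two groups share no amino acid, so total = 3 + 2 = 5.

5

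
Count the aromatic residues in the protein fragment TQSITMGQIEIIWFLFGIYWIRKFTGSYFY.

9

The aromatic amino acids are Phe (F, benzyl), Trp (W, indole), and Tyr (Y, phenol).
Matching residues: W13, F14, F16, Y19, W20, F24, Y28, F29, Y30.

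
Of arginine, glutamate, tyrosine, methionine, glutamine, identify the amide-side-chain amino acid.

glutamine

The amide-side-chain residues are Asn (N) and Gln (Q).
Of the listed options, only glutamine belongs to this group.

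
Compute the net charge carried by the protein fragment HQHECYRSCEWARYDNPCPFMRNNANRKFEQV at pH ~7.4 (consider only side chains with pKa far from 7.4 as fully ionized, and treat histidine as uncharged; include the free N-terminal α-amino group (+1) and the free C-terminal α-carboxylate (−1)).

Near pH 7.4, K and R contribute +1 each, D and E contribute −1 each, and every other side chain (His included, as stated) is uncharged.
Positive (K, R): R7, R13, R22, R27, K28 → +5.
Negative (D, E): E4, E10, D15, E30 → −4.
The N-terminus (+1) and C-terminus (−1) cancel.
Net charge = (+5) + (−4) = +1.

+1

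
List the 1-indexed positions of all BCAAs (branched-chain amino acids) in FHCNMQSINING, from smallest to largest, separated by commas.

The BCAAs are Val, Leu, and Ile — aliphatic side chains with a branch point.
Matching residues: I8, I10.

8, 10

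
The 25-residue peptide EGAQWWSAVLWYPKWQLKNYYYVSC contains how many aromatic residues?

8

F, W, and Y each carry an aromatic ring on the side chain.
Matching residues: W5, W6, W11, Y12, W15, Y20, Y21, Y22.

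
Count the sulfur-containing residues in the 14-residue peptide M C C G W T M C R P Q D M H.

Cysteine (C, thiol) and methionine (M, thioether) are the two sulfur-containing amino acids.
Matching residues: M1, C2, C3, M7, C8, M13.

6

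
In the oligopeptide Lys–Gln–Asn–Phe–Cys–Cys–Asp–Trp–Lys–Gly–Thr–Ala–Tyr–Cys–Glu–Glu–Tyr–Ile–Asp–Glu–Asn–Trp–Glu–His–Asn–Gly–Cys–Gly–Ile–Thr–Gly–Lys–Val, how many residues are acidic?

Only D (aspartate) and E (glutamate) carry a side-chain carboxylic acid.
Matching residues: Asp7, Glu15, Glu16, Asp19, Glu20, Glu23.

6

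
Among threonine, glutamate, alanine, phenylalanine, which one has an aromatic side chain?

phenylalanine

Phenylalanine (F), tryptophan (W), and tyrosine (Y) have aromatic ring side chains.
Of the listed options, only phenylalanine belongs to this group.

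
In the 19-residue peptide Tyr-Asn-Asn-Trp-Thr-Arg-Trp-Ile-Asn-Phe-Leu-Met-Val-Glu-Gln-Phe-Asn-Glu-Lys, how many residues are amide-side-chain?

5

The amide-side-chain residues are Asn (N) and Gln (Q).
Matching residues: Asn2, Asn3, Asn9, Gln15, Asn17.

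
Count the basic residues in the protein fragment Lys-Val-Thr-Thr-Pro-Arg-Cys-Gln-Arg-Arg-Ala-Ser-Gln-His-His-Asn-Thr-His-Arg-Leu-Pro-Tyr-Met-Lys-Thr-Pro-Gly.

K, R, and H are the three residues with basic side chains (ε-amine, guanidinium, and imidazole respectively).
Matching residues: Lys1, Arg6, Arg9, Arg10, His14, His15, His18, Arg19, Lys24.

9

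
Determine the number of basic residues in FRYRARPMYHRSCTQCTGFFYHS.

Lysine (K), arginine (R), and histidine (H) have basic, nitrogen-containing side chains.
Matching residues: R2, R4, R6, H10, R11, H22.

6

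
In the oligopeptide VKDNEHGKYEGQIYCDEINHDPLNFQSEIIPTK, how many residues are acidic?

The acidic residues are Asp (D) and Glu (E), whose side chains end in a carboxylate group.
Matching residues: D3, E5, E10, D16, E17, D21, E28.

7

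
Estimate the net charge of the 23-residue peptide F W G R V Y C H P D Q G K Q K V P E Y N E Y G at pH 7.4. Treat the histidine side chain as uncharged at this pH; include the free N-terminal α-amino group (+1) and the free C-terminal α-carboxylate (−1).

The side chains ionized at physiological pH are Lys/Arg (+1) and Asp/Glu (−1); with His treated as neutral, nothing else contributes.
Positive (K, R): R4, K13, K15 → +3.
Negative (D, E): D10, E18, E21 → −3.
The N-terminus (+1) and C-terminus (−1) cancel.
Net charge = (+3) + (−3) = 0.

0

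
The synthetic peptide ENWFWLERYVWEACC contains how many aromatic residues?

5

F, W, and Y each carry an aromatic ring on the side chain.
Matching residues: W3, F4, W5, Y9, W11.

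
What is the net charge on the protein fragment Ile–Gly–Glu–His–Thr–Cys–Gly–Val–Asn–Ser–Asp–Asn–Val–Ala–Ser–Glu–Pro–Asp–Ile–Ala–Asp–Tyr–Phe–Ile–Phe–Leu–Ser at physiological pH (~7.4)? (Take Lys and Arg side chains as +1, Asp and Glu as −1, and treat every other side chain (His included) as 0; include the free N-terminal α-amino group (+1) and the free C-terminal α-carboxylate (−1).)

Positive (K, R): none → +0.
Negative (D, E): Glu3, Asp11, Glu16, Asp18, Asp21 → −5.
The N-terminus (+1) and C-terminus (−1) cancel.
Net charge = (+0) + (−5) = −5.

-5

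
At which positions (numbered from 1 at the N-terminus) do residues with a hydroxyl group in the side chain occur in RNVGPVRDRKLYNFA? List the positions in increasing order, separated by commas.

12

S, T, and Y are the three residues with a side-chain hydroxyl.
Matching residues: Y12.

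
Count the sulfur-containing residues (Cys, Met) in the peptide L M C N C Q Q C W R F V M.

5

Matching residues: M2, C3, C5, C8, M13.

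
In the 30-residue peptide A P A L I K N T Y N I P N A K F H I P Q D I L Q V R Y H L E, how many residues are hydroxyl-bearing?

Serine (S), threonine (T), and tyrosine (Y) each carry a hydroxyl group on the side chain.
Matching residues: T8, Y9, Y27.

3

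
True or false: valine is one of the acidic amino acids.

False

The acidic residues are Asp (D) and Glu (E), whose side chains end in a carboxylate group.
Valine is not in this group.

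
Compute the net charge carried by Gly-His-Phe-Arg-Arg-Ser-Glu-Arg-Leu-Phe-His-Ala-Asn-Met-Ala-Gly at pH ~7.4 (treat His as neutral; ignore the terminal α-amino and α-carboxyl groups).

At pH ~7.4 the Lys and Arg side chains are protonated (+1), the Asp and Glu side chains are deprotonated (−1), and with His taken as neutral all other side chains carry no charge.
Positive (K, R): Arg4, Arg5, Arg8 → +3.
Negative (D, E): Glu7 → −1.
Net charge = (+3) + (−1) = +2.

+2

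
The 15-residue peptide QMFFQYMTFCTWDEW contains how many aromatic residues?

6

The aromatic amino acids are Phe (F, benzyl), Trp (W, indole), and Tyr (Y, phenol).
Matching residues: F3, F4, Y6, F9, W12, W15.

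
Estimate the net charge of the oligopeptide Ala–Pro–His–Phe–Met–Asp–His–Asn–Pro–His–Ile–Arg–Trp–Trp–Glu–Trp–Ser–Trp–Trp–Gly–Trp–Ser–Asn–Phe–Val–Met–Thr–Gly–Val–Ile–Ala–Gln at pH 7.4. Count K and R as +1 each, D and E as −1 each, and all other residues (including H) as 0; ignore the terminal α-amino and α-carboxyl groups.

Positive (K, R): Arg12 → +1.
Negative (D, E): Asp6, Glu15 → −2.
Net charge = (+1) + (−2) = −1.

-1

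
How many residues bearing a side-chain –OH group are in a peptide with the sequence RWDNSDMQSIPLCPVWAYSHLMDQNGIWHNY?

The –OH-bearing residues are Ser, Thr (aliphatic alcohols), and Tyr (phenol).
Matching residues: S5, S9, Y18, S19, Y31.

5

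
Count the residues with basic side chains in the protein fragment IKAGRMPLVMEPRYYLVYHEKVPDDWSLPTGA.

5

K, R, and H are the three residues with basic side chains (ε-amine, guanidinium, and imidazole respectively).
Matching residues: K2, R5, R13, H19, K21.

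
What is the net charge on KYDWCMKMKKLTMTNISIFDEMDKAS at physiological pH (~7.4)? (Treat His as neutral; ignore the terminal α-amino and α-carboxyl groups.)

+1

The side chains ionized at physiological pH are Lys/Arg (+1) and Asp/Glu (−1); with His treated as neutral, nothing else contributes.
Positive (K, R): K1, K7, K9, K10, K24 → +5.
Negative (D, E): D3, D20, E21, D23 → −4.
Net charge = (+5) + (−4) = +1.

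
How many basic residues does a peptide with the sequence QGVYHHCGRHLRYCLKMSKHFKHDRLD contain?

Lysine (K), arginine (R), and histidine (H) have basic, nitrogen-containing side chains.
Matching residues: H5, H6, R9, H10, R12, K16, K19, H20, K22, H23, R25.

11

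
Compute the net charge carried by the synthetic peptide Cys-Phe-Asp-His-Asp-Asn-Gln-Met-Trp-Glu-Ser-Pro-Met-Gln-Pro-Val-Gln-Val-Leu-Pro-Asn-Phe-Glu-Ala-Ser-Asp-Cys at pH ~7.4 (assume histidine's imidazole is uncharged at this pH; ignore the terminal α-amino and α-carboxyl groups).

-5

The side chains ionized at physiological pH are Lys/Arg (+1) and Asp/Glu (−1); with His treated as neutral, nothing else contributes.
Positive (K, R): none → +0.
Negative (D, E): Asp3, Asp5, Glu10, Glu23, Asp26 → −5.
Net charge = (+0) + (−5) = −5.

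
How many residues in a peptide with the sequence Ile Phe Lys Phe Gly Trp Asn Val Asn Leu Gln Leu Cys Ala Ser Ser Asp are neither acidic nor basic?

Acidic: D, E. Basic: K, R, H. All other residues are neither.
Matching residues: Ile1, Phe2, Phe4, Gly5, Trp6, Asn7, Val8, Asn9, Leu10, Gln11, Leu12, Cys13, Ala14, Ser15, Ser16.

15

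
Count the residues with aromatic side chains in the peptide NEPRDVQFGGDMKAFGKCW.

3

F, W, and Y each carry an aromatic ring on the side chain.
Matching residues: F8, F15, W19.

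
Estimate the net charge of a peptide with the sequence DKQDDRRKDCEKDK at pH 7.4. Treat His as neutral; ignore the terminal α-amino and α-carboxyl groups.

0

The side chains ionized at physiological pH are Lys/Arg (+1) and Asp/Glu (−1); with His treated as neutral, nothing else contributes.
Positive (K, R): K2, R6, R7, K8, K12, K14 → +6.
Negative (D, E): D1, D4, D5, D9, E11, D13 → −6.
Net charge = (+6) + (−6) = 0.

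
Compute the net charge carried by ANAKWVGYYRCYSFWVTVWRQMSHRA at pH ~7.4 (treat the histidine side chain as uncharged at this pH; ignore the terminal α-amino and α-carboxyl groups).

At pH ~7.4 the Lys and Arg side chains are protonated (+1), the Asp and Glu side chains are deprotonated (−1), and with His taken as neutral all other side chains carry no charge.
Positive (K, R): K4, R10, R20, R25 → +4.
Negative (D, E): none → −0.
Net charge = (+4) + (−0) = +4.

+4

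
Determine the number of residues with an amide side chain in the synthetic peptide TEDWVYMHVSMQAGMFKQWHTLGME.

2

Asparagine (N) and glutamine (Q) have uncharged amide side chains.
Matching residues: Q12, Q18.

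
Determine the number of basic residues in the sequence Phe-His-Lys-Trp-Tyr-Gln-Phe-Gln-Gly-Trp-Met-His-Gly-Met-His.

The basic amino acids are Lys (K), Arg (R), and His (H).
Matching residues: His2, Lys3, His12, His15.

4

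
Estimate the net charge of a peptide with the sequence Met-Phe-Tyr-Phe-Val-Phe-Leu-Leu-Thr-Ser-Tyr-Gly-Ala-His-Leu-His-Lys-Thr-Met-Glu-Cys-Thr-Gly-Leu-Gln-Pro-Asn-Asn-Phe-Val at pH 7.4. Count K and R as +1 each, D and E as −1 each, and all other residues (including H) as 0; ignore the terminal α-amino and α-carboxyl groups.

Positive (K, R): Lys17 → +1.
Negative (D, E): Glu20 → −1.
Net charge = (+1) + (−1) = 0.

0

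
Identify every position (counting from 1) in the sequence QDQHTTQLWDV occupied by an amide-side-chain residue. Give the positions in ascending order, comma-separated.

1, 3, 7

Matching residues: Q1, Q3, Q7.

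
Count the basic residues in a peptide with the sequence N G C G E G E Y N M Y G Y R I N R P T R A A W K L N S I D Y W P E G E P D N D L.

The basic amino acids are Lys (K), Arg (R), and His (H).
Matching residues: R14, R17, R20, K24.

4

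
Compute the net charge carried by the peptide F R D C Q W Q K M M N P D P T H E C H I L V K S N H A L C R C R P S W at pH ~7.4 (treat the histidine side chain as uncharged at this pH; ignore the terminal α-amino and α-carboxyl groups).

Near pH 7.4, K and R contribute +1 each, D and E contribute −1 each, and every other side chain (His included, as stated) is uncharged.
Positive (K, R): R2, K8, K23, R30, R32 → +5.
Negative (D, E): D3, D13, E17 → −3.
Net charge = (+5) + (−3) = +2.

+2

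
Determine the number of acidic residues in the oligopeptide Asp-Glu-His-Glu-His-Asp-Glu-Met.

5

Aspartate (D) and glutamate (E) have carboxylic-acid side chains and are the acidic amino acids.
Matching residues: Asp1, Glu2, Glu4, Asp6, Glu7.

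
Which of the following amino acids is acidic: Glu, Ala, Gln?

The acidic residues are Asp (D) and Glu (E), whose side chains end in a carboxylate group.
Of the listed options, only Glu belongs to this group.

Glu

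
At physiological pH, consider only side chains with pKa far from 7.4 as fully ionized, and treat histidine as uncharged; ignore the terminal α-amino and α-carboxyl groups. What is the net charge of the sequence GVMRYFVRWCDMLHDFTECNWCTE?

At pH ~7.4 the Lys and Arg side chains are protonated (+1), the Asp and Glu side chains are deprotonated (−1), and with His taken as neutral all other side chains carry no charge.
Positive (K, R): R4, R8 → +2.
Negative (D, E): D11, D15, E18, E24 → −4.
Net charge = (+2) + (−4) = −2.

-2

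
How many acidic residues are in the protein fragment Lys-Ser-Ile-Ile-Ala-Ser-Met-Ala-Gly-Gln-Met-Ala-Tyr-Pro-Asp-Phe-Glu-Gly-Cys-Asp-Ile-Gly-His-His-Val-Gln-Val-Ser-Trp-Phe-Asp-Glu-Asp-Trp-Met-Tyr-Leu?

6

The acidic residues are Asp (D) and Glu (E), whose side chains end in a carboxylate group.
Matching residues: Asp15, Glu17, Asp20, Asp31, Glu32, Asp33.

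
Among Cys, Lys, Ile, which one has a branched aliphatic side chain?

Ile

Valine (V), leucine (L), and isoleucine (I) are the branched-chain amino acids.
Of the listed options, only Ile belongs to this group.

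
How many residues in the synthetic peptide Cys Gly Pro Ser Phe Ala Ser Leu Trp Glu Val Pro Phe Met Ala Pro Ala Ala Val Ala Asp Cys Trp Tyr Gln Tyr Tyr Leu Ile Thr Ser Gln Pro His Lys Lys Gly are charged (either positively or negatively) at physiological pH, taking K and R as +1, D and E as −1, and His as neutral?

4

Charged side chains at pH ~7.4: K, R (positive); D, E (negative).
Matching residues: Glu10, Asp21, Lys35, Lys36.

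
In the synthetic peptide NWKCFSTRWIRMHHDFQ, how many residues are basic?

5

K, R, and H are the three residues with basic side chains (ε-amine, guanidinium, and imidazole respectively).
Matching residues: K3, R8, R11, H13, H14.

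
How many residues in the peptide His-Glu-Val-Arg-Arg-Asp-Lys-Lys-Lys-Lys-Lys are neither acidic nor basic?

1

Acidic: D, E. Basic: K, R, H. All other residues are neither.
Matching residues: Val3.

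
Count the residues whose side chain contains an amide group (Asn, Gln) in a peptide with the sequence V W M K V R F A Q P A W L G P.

1

Matching residues: Q9.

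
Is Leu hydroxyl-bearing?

S, T, and Y are the three residues with a side-chain hydroxyl.
Leucine is not in this group.

No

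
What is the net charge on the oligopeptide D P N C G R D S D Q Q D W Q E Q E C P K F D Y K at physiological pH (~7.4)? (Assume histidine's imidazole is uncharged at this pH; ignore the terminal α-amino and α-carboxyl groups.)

The side chains ionized at physiological pH are Lys/Arg (+1) and Asp/Glu (−1); with His treated as neutral, nothing else contributes.
Positive (K, R): R6, K20, K24 → +3.
Negative (D, E): D1, D7, D9, D12, E15, E17, D22 → −7.
Net charge = (+3) + (−7) = −4.

-4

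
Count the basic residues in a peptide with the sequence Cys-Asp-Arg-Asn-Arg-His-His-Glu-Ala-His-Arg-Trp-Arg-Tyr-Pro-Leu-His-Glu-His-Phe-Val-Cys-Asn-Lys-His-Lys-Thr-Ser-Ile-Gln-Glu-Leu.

12

K, R, and H are the three residues with basic side chains (ε-amine, guanidinium, and imidazole respectively).
Matching residues: Arg3, Arg5, His6, His7, His10, Arg11, Arg13, His17, His19, Lys24, His25, Lys26.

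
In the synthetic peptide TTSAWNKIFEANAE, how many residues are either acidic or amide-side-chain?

Acidic: D, E. Amide-side-chain: N, Q.
Acidic residues here: E10, E14 (2).
Amide-side-chain residues here: N6, N12 (2).
The two groups share no amino acid, so total = 2 + 2 = 4.

4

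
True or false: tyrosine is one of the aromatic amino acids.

The aromatic amino acids are Phe (F, benzyl), Trp (W, indole), and Tyr (Y, phenol).
Tyrosine is in this group.

True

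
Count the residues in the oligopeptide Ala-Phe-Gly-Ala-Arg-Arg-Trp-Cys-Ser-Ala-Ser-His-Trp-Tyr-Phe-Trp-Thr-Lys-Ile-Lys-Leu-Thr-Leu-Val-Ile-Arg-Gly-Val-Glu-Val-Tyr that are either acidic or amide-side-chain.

1

Acidic: D, E. Amide-side-chain: N, Q.
Acidic residues here: Glu29 (1).
Amide-side-chain residues here: none (0).
The two groups share no amino acid, so total = 1 + 0 = 1.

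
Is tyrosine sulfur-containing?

No

The sulfur-bearing residues are cysteine (–SH) and methionine (–S–CH₃).
Tyrosine is not in this group.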